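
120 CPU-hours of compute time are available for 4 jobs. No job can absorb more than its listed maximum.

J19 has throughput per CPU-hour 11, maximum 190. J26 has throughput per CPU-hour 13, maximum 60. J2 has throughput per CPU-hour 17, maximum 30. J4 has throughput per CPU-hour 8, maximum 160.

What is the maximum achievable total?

1620

Order the jobs by throughput per CPU-hour: J2 17 > J26 13 > J19 11 > J4 8.
Give J2 30 to hit its cap of 30 → 90 left.
J26: +60 to 60 (cap) → 30 left.
J19: +30 (room for 190) → 30. Pool exhausted.
Total = 11×30 + 13×60 + 17×30 = 1620.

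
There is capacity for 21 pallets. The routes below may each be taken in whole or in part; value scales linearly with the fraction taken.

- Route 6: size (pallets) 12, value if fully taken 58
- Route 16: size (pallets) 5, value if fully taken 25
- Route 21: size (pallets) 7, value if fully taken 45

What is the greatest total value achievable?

Sort by value density: Route 21 45/7≈6.43, Route 16 25/5≈5, Route 6 58/12≈4.83.
Route 21: take in full, 7 pallets for value 45 → 14 left.
Take all of Route 16 (5 pallets, value 25) → 9 pallets left.
Only 9 pallets remain; take 9/12 of Route 6 for value 58×9/12 = 43.5.
Total value = 113.5.

113.5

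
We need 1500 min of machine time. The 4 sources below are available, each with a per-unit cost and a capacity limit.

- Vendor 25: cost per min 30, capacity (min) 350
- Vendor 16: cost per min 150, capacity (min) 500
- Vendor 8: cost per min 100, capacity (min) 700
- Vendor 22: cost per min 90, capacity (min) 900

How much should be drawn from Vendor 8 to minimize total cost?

250

Use sources in increasing cost order.
Take 350 from Vendor 25 at 30 → need 1150 more.
Take 900 from Vendor 22 at 90 → need 250 more.
Vendor 8 at 100: take 250 of its 700 → requirement met.
Vendor 16: unused.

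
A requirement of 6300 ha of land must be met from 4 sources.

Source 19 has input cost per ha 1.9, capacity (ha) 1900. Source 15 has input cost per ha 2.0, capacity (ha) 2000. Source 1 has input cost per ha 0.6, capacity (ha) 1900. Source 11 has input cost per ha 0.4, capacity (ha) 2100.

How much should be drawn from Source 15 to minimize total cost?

Cheapest first:
Source 11 at 0.4: take all 2100 ha → 4200 still needed.
Source 1 (0.6): use full 1900 → 2300 ha to go.
Source 19 (1.9): use full 1900 → 400 ha to go.
Source 15 at 2.0: take 400 of its 2000 → requirement met.

400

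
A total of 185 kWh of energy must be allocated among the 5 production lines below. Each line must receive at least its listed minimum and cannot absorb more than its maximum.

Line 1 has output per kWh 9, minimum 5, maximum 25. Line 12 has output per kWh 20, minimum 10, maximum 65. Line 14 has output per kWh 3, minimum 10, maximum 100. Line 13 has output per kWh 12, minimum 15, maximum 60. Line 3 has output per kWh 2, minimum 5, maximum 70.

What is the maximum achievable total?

Meeting every minimum uses 5+10+10+15+5 = 45 kWh, leaving 140.
Highest output per kWh first: Line 12 20 > Line 13 12 > Line 1 9 > Line 14 3 > Line 3 2.
Give Line 12 55 more to hit its cap of 65 → 85 left.
Give Line 13 45 more to hit its cap of 60 → 40 left.
Line 1 takes 20 more to reach its cap of 25 → 20 left.
Line 14: +20 (room for 90) → 30. Pool exhausted.
Total = 9×25 + 20×65 + 3×30 + 12×60 + 2×5 = 2345.

2345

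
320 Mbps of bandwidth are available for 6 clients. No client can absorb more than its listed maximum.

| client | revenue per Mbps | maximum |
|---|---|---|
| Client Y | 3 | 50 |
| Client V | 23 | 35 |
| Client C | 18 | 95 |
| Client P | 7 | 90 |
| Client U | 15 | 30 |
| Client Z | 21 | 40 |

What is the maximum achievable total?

4525

Highest revenue per Mbps first: Client V 23 > Client Z 21 > Client C 18 > Client U 15 > Client P 7 > Client Y 3.
Client V takes 35 to reach its cap of 35 → 285 left.
Give Client Z 40 to hit its cap of 40 → 245 left.
Give Client C 95 to hit its cap of 95 → 150 left.
Client U: +30 to 30 (cap) → 120 left.
Client P takes 90 to reach its cap of 90 → 30 left.
Client Y has room for 50 but only 30 remain, so it gets 30.
Total = 3×30 + 23×35 + 18×95 + 7×90 + 15×30 + 21×40 = 4525.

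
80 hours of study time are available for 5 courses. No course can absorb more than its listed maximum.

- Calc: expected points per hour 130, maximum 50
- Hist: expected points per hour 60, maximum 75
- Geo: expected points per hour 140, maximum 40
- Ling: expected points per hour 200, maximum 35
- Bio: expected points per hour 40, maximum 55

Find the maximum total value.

13250

Rank by expected points per hour: Ling 200 > Geo 140 > Calc 130 > Hist 60 > Bio 40.
Ling: +35 to 35 (cap) ; 45 left.
Geo takes 40 to reach its cap of 40 ; 5 left.
Calc has room for 50 but only 5 remain, so it gets 5.
Total = 130×5 + 140×40 + 200×35 = 13250.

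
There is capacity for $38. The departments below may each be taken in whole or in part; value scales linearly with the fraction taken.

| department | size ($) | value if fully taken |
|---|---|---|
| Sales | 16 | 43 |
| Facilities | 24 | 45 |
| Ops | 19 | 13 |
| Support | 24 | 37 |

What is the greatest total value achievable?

84.25

Sort by value density: Sales 43/16≈2.69, Facilities 45/24≈1.88, Support 37/24≈1.54, Ops 13/19≈0.684.
Take all of Sales (16 $, value 43) ; 22 $ left.
Only 22 $ remain; take 22/24 of Facilities for value 45×22/24 = 41.25.
Total value = 84.25.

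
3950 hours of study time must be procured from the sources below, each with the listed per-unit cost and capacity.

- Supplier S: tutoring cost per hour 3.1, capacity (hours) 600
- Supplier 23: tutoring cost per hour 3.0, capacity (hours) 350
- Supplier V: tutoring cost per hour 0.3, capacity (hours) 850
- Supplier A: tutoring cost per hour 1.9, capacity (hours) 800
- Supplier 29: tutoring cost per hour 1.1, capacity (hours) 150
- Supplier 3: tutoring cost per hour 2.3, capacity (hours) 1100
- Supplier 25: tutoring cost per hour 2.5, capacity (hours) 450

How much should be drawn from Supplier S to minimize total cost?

250

Use sources in increasing cost order.
Take 850 from Supplier V at 0.3 ; need 3100 more.
Take 150 from Supplier 29 at 1.1 ; need 2950 more.
Supplier A (1.9): use full 800 ; 2150 hours to go.
Supplier 3 (2.3): use full 1100 ; 1050 hours to go.
Supplier 25 at 2.5: take all 450 hours ; 600 still needed.
Supplier 23 (3.0): use full 350 ; 250 hours to go.
Take 250 from Supplier S at 3.1 to finish.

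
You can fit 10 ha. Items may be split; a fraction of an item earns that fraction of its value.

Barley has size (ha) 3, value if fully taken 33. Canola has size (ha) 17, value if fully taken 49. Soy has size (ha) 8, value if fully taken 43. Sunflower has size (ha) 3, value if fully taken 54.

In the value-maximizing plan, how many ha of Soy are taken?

4

Sort by value density: Sunflower 54/3≈18, Barley 33/3≈11, Soy 43/8≈5.38, Canola 49/17≈2.88.
Take all of Sunflower (3 ha, value 54) ; 7 ha left.
All 3 ha of Barley fit (value 33) ; 4 remain.
Only 4 ha remain; take 4/8 of Soy for value 43×4/8 = 21.5.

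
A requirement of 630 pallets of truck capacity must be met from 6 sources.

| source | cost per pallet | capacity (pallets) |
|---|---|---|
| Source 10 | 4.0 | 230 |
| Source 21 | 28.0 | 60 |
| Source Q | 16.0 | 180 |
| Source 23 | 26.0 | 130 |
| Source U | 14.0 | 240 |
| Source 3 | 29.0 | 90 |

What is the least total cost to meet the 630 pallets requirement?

6840

Use sources in increasing cost order.
Source 10 (4.0): use full 230 — 400 pallets to go.
Take 240 from Source U at 14.0 — need 160 more.
Take 160 from Source Q at 16.0 to finish.
Source 23, Source 21, Source 3: unused.
Cost = 230×4.0 + 240×14.0 + 160×16.0 = 6840.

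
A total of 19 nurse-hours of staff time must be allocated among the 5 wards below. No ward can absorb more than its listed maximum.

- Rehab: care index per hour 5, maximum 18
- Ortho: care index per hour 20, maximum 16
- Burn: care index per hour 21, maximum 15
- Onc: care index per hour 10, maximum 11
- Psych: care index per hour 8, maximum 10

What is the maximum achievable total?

395

Order the wards by care index per hour: Burn 21 > Ortho 20 > Onc 10 > Psych 8 > Rehab 5.
Burn: +15 to 15 (cap) → 4 left.
Ortho has room for 16 but only 4 remain, so it gets 4.
Total = 20×4 + 21×15 = 395.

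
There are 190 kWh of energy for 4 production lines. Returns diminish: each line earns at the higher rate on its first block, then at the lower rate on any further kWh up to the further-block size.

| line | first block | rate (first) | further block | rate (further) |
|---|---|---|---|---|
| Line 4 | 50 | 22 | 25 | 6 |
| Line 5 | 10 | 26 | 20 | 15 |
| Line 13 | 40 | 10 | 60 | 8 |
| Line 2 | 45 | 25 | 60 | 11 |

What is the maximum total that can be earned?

Rank every tier by rate: Line 5/first 26 > Line 2/first 25 > Line 4/first 22 > Line 5/second 15 > Line 2/second 11 > Line 13/first 10 > Line 13/second 8 > Line 4/second 6.
Line 5/first (26): +10 ; 180 left.
Line 2/first (25): +45 ; 135 left.
Line 4 first at 22: fill all 50 ; 85 left.
Line 5 second at 15: fill all 20 ; 65 left.
Line 2/second (11): +60 ; 5 left.
5 remain; put them into Line 13 first at 10.
Total = 26×10 + 25×45 + 22×50 + 15×20 + 11×60 + 10×5 = 3495.

3495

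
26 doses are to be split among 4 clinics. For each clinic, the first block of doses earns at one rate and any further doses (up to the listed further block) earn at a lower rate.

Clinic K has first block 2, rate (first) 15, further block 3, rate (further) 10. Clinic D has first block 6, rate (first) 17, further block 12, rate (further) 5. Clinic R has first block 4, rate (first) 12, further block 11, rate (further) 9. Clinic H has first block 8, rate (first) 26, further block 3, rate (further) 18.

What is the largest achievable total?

Treat each block as its own option and order by rate: Clinic H/T1 26 > Clinic H/T2 18 > Clinic D/T1 17 > Clinic K/T1 15 > Clinic R/T1 12 > Clinic K/T2 10 > Clinic R/T2 9 > Clinic D/T2 5.
Clinic H/T1 (26): +8 ; 18 left.
Clinic H T2 at 18: fill all 3 ; 15 left.
Clinic D/T1 (17): +6 ; 9 left.
Clinic K/T1 (15): +2 ; 7 left.
Clinic R/T1 (12): +4 ; 3 left.
Fill Clinic K T2 block (3 at 10) ; 0 left.
Total = 26×8 + 18×3 + 17×6 + 15×2 + 12×4 + 10×3 = 472.

472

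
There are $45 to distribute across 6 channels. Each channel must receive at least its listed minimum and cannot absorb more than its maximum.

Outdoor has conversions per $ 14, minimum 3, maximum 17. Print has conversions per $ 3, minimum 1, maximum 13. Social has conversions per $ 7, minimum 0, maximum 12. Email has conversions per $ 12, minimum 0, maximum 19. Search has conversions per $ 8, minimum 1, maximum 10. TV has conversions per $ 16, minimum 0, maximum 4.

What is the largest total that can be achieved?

Meeting every minimum uses 3+1+0+0+1+0 = 5 $, leaving 40.
Order the channels by conversions per $: TV 16 > Outdoor 14 > Email 12 > Search 8 > Social 7 > Print 3.
TV: +4 to 4 (cap) ; 36 left.
Give Outdoor 14 more to hit its cap of 17 ; 22 left.
Email takes 19 more to reach its cap of 19 ; 3 left.
Only 3 left; Search takes them to reach 4.
Total = 14×17 + 3×1 + 12×19 + 8×4 + 16×4 = 565.

565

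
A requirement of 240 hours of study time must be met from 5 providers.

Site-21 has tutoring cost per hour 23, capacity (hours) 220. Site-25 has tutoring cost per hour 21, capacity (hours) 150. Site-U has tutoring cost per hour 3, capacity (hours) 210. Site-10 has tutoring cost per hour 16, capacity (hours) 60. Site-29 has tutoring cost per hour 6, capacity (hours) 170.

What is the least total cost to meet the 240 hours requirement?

Cheapest first:
Site-U (3): use full 210 ; 30 hours to go.
Site-29 at 6: take 30 of its 170 ; requirement met.
Site-10, Site-25, Site-21: unused.
Cost = 210×3 + 30×6 = 810.

810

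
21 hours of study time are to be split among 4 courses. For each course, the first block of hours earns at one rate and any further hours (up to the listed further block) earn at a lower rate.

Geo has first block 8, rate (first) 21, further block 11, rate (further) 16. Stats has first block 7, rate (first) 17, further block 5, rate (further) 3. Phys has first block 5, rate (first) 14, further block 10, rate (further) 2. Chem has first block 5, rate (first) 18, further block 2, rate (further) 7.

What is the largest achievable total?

393

Treat each block as its own option and order by rate: Geo/T1 21 > Chem/T1 18 > Stats/T1 17 > Geo/T2 16 > Phys/T1 14 > Chem/T2 7 > Stats/T2 3 > Phys/T2 2.
Geo/T1 (21): +8 — 13 left.
Chem/T1 (18): +5 — 8 left.
Stats T1 at 17: fill all 7 — 1 left.
Geo/T2: +1 of 11 at 16; pool empty.
Total = 21×8 + 18×5 + 17×7 + 16×1 = 393.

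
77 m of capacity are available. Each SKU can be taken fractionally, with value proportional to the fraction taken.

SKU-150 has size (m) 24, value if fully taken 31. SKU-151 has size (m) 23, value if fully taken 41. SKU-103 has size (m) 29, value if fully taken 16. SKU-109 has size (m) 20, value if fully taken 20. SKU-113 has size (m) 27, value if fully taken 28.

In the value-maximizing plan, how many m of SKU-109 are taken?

3

Best value per unit of size first: SKU-151 41/23≈1.78, SKU-150 31/24≈1.29, SKU-113 28/27≈1.04, SKU-109 20/20≈1, SKU-103 16/29≈0.552.
All 23 m of SKU-151 fit (value 41) ; 54 remain.
All 24 m of SKU-150 fit (value 31) ; 30 remain.
Take all of SKU-113 (27 m, value 28) ; 3 m left.
3 m left: a 3/20 share of SKU-109 gives 20×3/20 = 3.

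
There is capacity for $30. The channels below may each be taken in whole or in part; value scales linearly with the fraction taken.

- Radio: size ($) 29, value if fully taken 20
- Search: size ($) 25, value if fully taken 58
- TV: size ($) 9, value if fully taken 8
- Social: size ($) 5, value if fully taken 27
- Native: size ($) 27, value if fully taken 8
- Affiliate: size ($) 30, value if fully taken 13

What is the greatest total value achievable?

85

Sort by value density: Social 27/5≈5.4, Search 58/25≈2.32, TV 8/9≈0.889, Radio 20/29≈0.69, Affiliate 13/30≈0.433, Native 8/27≈0.296.
All 5 $ of Social fit (value 27) ; 25 remain.
All 25 $ of Search fit (value 58) ; 0 remain.
Total value = 85.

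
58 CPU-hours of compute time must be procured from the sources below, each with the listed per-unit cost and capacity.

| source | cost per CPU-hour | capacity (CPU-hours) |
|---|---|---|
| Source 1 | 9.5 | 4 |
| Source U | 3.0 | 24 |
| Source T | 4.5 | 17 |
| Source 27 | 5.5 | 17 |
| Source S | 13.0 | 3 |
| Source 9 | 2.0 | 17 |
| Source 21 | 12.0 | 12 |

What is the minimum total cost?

Use sources in increasing cost order.
Source 9 (2.0): use full 17 — 41 CPU-hours to go.
Take 24 from Source U at 3.0 — need 17 more.
Source T (4.5): use full 17 — 0 CPU-hours to go.
Source 27, Source 1, Source 21, Source S: unused.
Cost = 17×2.0 + 24×3.0 + 17×4.5 = 182.5.

182.5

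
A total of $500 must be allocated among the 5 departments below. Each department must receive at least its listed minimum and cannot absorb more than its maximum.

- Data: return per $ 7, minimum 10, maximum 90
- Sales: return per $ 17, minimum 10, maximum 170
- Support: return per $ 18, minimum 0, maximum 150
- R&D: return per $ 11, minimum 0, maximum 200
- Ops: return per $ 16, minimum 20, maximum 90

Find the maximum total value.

Meeting every minimum uses 10+10+0+0+20 = 40 $, leaving 460.
Order the departments by return per $: Support 18 > Sales 17 > Ops 16 > R&D 11 > Data 7.
Support: +150 to 150 (cap) ; 310 left.
Sales takes 160 more to reach its cap of 170 ; 150 left.
Give Ops 70 more to hit its cap of 90 ; 80 left.
R&D: +80 (room for 200) → 80. Pool exhausted.
Total = 7×10 + 17×170 + 18×150 + 11×80 + 16×90 = 7980.

7980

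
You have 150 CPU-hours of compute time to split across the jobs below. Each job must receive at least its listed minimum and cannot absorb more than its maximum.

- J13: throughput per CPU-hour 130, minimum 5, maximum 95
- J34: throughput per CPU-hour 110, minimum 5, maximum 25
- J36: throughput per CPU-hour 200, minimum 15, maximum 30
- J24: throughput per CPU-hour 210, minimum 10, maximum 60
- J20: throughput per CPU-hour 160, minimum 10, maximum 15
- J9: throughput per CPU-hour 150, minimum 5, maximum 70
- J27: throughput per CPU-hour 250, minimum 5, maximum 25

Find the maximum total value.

29950

Meeting every minimum uses 5+5+15+10+10+5+5 = 55 CPU-hours, leaving 95.
Highest throughput per CPU-hour first: J27 250 > J24 210 > J36 200 > J20 160 > J9 150 > J13 130 > J34 110.
J27 takes 20 more to reach its cap of 25 → 75 left.
J24: +50 to 60 (cap) → 25 left.
Give J36 15 more to hit its cap of 30 → 10 left.
Give J20 5 more to hit its cap of 15 → 5 left.
Only 5 left; J9 takes them to reach 10.
Total = 130×5 + 110×5 + 200×30 + 210×60 + 160×15 + 150×10 + 250×25 = 29950.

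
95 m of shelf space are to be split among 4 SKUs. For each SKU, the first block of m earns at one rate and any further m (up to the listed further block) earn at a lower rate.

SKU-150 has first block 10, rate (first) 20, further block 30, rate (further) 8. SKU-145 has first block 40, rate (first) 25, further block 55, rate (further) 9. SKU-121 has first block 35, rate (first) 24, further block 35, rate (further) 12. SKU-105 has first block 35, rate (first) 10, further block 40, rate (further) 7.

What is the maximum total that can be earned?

2160

Order all 8 blocks by rate: SKU-145/first 25 > SKU-121/first 24 > SKU-150/first 20 > SKU-121/second 12 > SKU-105/first 10 > SKU-145/second 9 > SKU-150/second 8 > SKU-105/second 7.
Fill SKU-145 first block (40 at 25) ; 55 left.
Fill SKU-121 first block (35 at 24) ; 20 left.
Fill SKU-150 first block (10 at 20) ; 10 left.
SKU-121 second at 12: only 10 left, fill 10.
Total = 25×40 + 24×35 + 20×10 + 12×10 = 2160.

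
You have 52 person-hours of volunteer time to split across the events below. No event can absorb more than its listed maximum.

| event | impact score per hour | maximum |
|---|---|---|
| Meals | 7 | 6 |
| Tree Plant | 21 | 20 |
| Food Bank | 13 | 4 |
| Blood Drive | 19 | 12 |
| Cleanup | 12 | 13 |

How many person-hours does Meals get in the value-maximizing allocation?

Highest impact score per hour first: Tree Plant 21 > Blood Drive 19 > Food Bank 13 > Cleanup 12 > Meals 7.
Tree Plant: +20 to 20 (cap) → 32 left.
Blood Drive takes 12 to reach its cap of 12 → 20 left.
Food Bank takes 4 to reach its cap of 4 → 16 left.
Cleanup: +13 to 13 (cap) → 3 left.
Meals: +3 (room for 6) → 3. Pool exhausted.

3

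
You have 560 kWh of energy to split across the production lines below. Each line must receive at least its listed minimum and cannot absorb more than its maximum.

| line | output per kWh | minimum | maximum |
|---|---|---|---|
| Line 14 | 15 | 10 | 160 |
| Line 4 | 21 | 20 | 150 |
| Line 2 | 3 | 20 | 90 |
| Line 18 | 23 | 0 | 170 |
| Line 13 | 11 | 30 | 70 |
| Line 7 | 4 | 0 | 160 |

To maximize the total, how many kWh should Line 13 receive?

Meeting every minimum uses 10+20+20+0+30+0 = 80 kWh, leaving 480.
Order the production lines by output per kWh: Line 18 23 > Line 4 21 > Line 14 15 > Line 13 11 > Line 7 4 > Line 2 3.
Give Line 18 170 more to hit its cap of 170 ; 310 left.
Give Line 4 130 more to hit its cap of 150 ; 180 left.
Line 14: +150 to 160 (cap) ; 30 left.
Line 13 has room for 40 more but only 30 remain, so it gets 60.

60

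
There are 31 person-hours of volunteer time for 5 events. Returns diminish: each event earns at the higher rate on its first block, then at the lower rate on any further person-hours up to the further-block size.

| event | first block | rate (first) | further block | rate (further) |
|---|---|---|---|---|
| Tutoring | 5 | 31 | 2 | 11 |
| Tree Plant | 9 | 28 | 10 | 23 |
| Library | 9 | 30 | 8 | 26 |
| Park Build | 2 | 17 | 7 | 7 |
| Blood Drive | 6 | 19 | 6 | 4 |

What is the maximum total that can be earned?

885

Order all 10 blocks by rate: Tutoring/first 31 > Library/first 30 > Tree Plant/first 28 > Library/second 26 > Tree Plant/second 23 > Blood Drive/first 19 > Park Build/first 17 > Tutoring/second 11 > Park Build/second 7 > Blood Drive/second 4.
Tutoring first at 31: fill all 5 → 26 left.
Library first at 30: fill all 9 → 17 left.
Tree Plant first at 28: fill all 9 → 8 left.
Library second at 26: fill all 8 → 0 left.
Total = 31×5 + 30×9 + 28×9 + 26×8 = 885.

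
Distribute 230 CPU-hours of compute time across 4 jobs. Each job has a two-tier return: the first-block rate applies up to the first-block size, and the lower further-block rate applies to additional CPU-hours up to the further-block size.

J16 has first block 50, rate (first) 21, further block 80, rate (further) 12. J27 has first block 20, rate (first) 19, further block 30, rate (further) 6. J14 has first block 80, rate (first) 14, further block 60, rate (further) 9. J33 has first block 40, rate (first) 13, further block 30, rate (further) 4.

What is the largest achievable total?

Order all 8 blocks by rate: J16/T1 21 > J27/T1 19 > J14/T1 14 > J33/T1 13 > J16/T2 12 > J14/T2 9 > J27/T2 6 > J33/T2 4.
J16 T1 at 21: fill all 50 → 180 left.
J27/T1 (19): +20 → 160 left.
Fill J14 T1 block (80 at 14) → 80 left.
J33/T1 (13): +40 → 40 left.
J16 T2 at 12: only 40 left, fill 40.
Total = 21×50 + 19×20 + 14×80 + 13×40 + 12×40 = 3550.

3550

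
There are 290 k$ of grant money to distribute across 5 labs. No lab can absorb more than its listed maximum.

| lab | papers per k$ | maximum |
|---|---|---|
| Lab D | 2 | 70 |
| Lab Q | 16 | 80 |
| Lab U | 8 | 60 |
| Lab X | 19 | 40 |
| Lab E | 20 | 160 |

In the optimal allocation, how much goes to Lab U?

Rank by papers per k$: Lab E 20 > Lab X 19 > Lab Q 16 > Lab U 8 > Lab D 2.
Lab E: +160 to 160 (cap) → 130 left.
Give Lab X 40 to hit its cap of 40 → 90 left.
Give Lab Q 80 to hit its cap of 80 → 10 left.
Lab U: +10 (room for 60) → 10. Pool exhausted.

10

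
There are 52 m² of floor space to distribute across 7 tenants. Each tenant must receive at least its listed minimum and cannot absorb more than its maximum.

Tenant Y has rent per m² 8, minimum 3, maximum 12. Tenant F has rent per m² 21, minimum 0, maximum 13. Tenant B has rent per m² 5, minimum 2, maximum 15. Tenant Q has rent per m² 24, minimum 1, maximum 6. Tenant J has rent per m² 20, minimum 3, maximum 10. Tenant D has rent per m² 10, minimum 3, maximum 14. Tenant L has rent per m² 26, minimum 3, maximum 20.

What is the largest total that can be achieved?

Meeting every minimum uses 3+0+2+1+3+3+3 = 15 m², leaving 37.
Highest rent per m² first: Tenant L 26 > Tenant Q 24 > Tenant F 21 > Tenant J 20 > Tenant D 10 > Tenant Y 8 > Tenant B 5.
Tenant L takes 17 more to reach its cap of 20 ; 20 left.
Give Tenant Q 5 more to hit its cap of 6 ; 15 left.
Tenant F takes 13 more to reach its cap of 13 ; 2 left.
Tenant J: +2 (room for 7) → 5. Pool exhausted.
Total = 8×3 + 21×13 + 5×2 + 24×6 + 20×5 + 10×3 + 26×20 = 1101.

1101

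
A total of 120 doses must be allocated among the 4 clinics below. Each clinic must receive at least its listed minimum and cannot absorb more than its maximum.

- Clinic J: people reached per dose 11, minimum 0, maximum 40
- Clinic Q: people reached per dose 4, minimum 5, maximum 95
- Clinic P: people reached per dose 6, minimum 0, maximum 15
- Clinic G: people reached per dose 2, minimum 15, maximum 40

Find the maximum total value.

760

Meeting every minimum uses 0+5+0+15 = 20 doses, leaving 100.
Rank by people reached per dose: Clinic J 11 > Clinic P 6 > Clinic Q 4 > Clinic G 2.
Clinic J takes 40 more to reach its cap of 40 → 60 left.
Clinic P: +15 to 15 (cap) → 45 left.
Clinic Q has room for 90 more but only 45 remain, so it gets 50.
Total = 11×40 + 4×50 + 6×15 + 2×15 = 760.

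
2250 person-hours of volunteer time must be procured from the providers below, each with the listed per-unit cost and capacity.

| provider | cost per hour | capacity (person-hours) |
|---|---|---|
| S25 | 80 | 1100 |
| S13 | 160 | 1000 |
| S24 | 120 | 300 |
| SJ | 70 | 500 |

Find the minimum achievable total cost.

Use providers in increasing cost order.
SJ at 70: take all 500 person-hours → 1750 still needed.
S25 (80): use full 1100 → 650 person-hours to go.
Take 300 from S24 at 120 → need 350 more.
Take 350 from S13 at 160 to finish.
Cost = 500×70 + 1100×80 + 300×120 + 350×160 = 215000.

215000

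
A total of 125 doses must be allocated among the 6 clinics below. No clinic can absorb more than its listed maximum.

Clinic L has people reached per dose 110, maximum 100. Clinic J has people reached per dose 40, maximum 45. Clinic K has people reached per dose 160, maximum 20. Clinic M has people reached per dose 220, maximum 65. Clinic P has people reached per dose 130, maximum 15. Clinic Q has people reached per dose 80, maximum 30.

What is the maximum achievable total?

Rank by people reached per dose: Clinic M 220 > Clinic K 160 > Clinic P 130 > Clinic L 110 > Clinic Q 80 > Clinic J 40.
Clinic M: +65 to 65 (cap) ; 60 left.
Clinic K: +20 to 20 (cap) ; 40 left.
Clinic P takes 15 to reach its cap of 15 ; 25 left.
Clinic L has room for 100 but only 25 remain, so it gets 25.
Total = 110×25 + 160×20 + 220×65 + 130×15 = 22200.

22200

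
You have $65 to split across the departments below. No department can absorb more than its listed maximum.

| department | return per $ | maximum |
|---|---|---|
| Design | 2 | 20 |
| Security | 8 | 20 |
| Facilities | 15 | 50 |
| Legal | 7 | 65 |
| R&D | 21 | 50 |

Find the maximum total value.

1275

Highest return per $ first: R&D 21 > Facilities 15 > Security 8 > Legal 7 > Design 2.
R&D: +50 to 50 (cap) → 15 left.
Facilities: +15 (room for 50) → 15. Pool exhausted.
Total = 15×15 + 21×50 = 1275.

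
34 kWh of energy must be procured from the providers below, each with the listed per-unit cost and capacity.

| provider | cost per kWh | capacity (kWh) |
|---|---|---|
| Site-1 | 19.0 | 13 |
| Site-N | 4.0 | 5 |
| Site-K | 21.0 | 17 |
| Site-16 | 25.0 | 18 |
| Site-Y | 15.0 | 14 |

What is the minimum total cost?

519

Cheapest first:
Take 5 from Site-N at 4.0 — need 29 more.
Take 14 from Site-Y at 15.0 — need 15 more.
Site-1 at 19.0: take all 13 kWh — 2 still needed.
Take 2 from Site-K at 21.0 to finish.
Site-16: unused.
Cost = 5×4.0 + 14×15.0 + 13×19.0 + 2×21.0 = 519.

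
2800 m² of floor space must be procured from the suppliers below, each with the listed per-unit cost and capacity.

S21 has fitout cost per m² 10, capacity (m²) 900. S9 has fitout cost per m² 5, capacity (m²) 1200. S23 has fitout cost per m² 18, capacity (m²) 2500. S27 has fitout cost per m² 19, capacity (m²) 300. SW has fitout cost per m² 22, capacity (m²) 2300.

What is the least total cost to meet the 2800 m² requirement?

Use suppliers in increasing cost order.
Take 1200 from S9 at 5 — need 1600 more.
S21 (10): use full 900 — 700 m² to go.
Take 700 from S23 at 18 to finish.
S27, SW: unused.
Cost = 1200×5 + 900×10 + 700×18 = 27600.

27600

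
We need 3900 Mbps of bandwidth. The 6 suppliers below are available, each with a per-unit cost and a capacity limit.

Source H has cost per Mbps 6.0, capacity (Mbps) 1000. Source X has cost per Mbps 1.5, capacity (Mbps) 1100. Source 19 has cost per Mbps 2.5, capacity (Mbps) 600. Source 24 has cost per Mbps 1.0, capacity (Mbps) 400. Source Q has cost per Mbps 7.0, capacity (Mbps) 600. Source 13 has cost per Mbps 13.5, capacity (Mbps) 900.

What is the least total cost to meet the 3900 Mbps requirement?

Use suppliers in increasing cost order.
Take 400 from Source 24 at 1.0 ; need 3500 more.
Take 1100 from Source X at 1.5 ; need 2400 more.
Take 600 from Source 19 at 2.5 ; need 1800 more.
Source H (6.0): use full 1000 ; 800 Mbps to go.
Source Q at 7.0: take all 600 Mbps ; 200 still needed.
Take 200 from Source 13 at 13.5 to finish.
Cost = 400×1.0 + 1100×1.5 + 600×2.5 + 1000×6.0 + 600×7.0 + 200×13.5 = 16450.

16450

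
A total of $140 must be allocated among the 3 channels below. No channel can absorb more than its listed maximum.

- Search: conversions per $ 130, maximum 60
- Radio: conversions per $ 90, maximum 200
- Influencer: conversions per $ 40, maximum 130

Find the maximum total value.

15000

Order the channels by conversions per $: Search 130 > Radio 90 > Influencer 40.
Give Search 60 to hit its cap of 60 ; 80 left.
Radio: +80 (room for 200) → 80. Pool exhausted.
Total = 130×60 + 90×80 = 15000.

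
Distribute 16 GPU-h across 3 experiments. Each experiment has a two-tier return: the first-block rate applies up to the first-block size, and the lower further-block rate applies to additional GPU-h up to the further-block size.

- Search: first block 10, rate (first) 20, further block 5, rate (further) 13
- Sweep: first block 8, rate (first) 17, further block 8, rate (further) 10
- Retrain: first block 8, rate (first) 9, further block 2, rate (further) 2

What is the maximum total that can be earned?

302

Treat each block as its own option and order by rate: Search/tier1 20 > Sweep/tier1 17 > Search/tier2 13 > Sweep/tier2 10 > Retrain/tier1 9 > Retrain/tier2 2.
Fill Search tier1 block (10 at 20) — 6 left.
6 remain; put them into Sweep tier1 at 17.
Total = 20×10 + 17×6 = 302.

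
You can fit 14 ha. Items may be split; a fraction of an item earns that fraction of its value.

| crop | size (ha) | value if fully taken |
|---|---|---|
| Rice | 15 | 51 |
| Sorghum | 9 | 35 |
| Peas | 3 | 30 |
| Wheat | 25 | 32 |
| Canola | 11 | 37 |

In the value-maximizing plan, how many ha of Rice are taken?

Sort by value density: Peas 30/3≈10, Sorghum 35/9≈3.89, Rice 51/15≈3.4, Canola 37/11≈3.36, Wheat 32/25≈1.28.
Peas: take in full, 3 ha for value 30 ; 11 left.
Sorghum: take in full, 9 ha for value 35 ; 2 left.
Only 2 ha remain; take 2/15 of Rice for value 51×2/15 = 6.8.

2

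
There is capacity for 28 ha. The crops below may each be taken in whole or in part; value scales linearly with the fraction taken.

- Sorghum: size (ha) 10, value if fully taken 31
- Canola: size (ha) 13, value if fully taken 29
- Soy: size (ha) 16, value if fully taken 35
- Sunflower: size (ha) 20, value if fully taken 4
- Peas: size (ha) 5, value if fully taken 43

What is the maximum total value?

Sort by value density: Peas 43/5≈8.6, Sorghum 31/10≈3.1, Canola 29/13≈2.23, Soy 35/16≈2.19, Sunflower 4/20≈0.2.
Take all of Peas (5 ha, value 43) — 23 ha left.
Sorghum: take in full, 10 ha for value 31 — 13 left.
Take all of Canola (13 ha, value 29) — 0 ha left.
Total value = 103.

103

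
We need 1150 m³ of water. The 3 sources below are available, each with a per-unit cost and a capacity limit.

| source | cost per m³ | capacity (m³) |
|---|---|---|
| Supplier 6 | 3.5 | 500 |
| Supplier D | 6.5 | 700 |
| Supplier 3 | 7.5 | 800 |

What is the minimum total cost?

5975

Cheapest first:
Supplier 6 at 3.5: take all 500 m³ — 650 still needed.
Take 650 from Supplier D at 6.5 to finish.
Supplier 3: unused.
Cost = 500×3.5 + 650×6.5 = 5975.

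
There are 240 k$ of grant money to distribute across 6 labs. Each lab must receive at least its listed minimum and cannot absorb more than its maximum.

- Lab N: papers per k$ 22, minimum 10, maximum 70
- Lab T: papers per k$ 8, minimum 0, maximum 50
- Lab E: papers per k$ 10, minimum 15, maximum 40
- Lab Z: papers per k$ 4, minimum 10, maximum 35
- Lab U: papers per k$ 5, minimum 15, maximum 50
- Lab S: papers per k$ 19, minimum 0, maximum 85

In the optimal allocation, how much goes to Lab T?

20

Meeting every minimum uses 10+0+15+10+15+0 = 50 k$, leaving 190.
Order the labs by papers per k$: Lab N 22 > Lab S 19 > Lab E 10 > Lab T 8 > Lab U 5 > Lab Z 4.
Give Lab N 60 more to hit its cap of 70 ; 130 left.
Lab S: +85 to 85 (cap) ; 45 left.
Lab E takes 25 more to reach its cap of 40 ; 20 left.
Lab T has room for 50 more but only 20 remain, so it gets 20.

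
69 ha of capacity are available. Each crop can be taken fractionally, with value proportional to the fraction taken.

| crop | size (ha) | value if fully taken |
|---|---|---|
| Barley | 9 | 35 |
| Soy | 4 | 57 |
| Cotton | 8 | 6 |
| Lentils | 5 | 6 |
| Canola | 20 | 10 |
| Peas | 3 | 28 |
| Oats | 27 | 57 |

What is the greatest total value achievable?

195.5

Rank by value-to-size ratio: Soy 57/4≈14.2, Peas 28/3≈9.33, Barley 35/9≈3.89, Oats 57/27≈2.11, Lentils 6/5≈1.2, Cotton 6/8≈0.75, Canola 10/20≈0.5.
Soy: take in full, 4 ha for value 57 ; 65 left.
Peas: take in full, 3 ha for value 28 ; 62 left.
Barley: take in full, 9 ha for value 35 ; 53 left.
All 27 ha of Oats fit (value 57) ; 26 remain.
All 5 ha of Lentils fit (value 6) ; 21 remain.
Take all of Cotton (8 ha, value 6) ; 13 ha left.
Only 13 ha remain; take 13/20 of Canola for value 10×13/20 = 6.5.
Total value = 195.5.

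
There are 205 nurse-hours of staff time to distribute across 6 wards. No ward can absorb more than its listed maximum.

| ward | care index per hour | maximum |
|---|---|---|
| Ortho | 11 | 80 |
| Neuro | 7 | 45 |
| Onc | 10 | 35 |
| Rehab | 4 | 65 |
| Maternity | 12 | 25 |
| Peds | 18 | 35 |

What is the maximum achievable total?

Rank by care index per hour: Peds 18 > Maternity 12 > Ortho 11 > Onc 10 > Neuro 7 > Rehab 4.
Peds takes 35 to reach its cap of 35 — 170 left.
Give Maternity 25 to hit its cap of 25 — 145 left.
Ortho: +80 to 80 (cap) — 65 left.
Give Onc 35 to hit its cap of 35 — 30 left.
Neuro: +30 (room for 45) → 30. Pool exhausted.
Total = 11×80 + 7×30 + 10×35 + 12×25 + 18×35 = 2370.

2370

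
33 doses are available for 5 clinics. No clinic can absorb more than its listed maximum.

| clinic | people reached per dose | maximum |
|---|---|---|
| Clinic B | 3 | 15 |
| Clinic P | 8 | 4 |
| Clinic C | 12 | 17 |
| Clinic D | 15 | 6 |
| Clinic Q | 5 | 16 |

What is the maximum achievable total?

Rank by people reached per dose: Clinic D 15 > Clinic C 12 > Clinic P 8 > Clinic Q 5 > Clinic B 3.
Give Clinic D 6 to hit its cap of 6 — 27 left.
Clinic C: +17 to 17 (cap) — 10 left.
Clinic P takes 4 to reach its cap of 4 — 6 left.
Clinic Q has room for 16 but only 6 remain, so it gets 6.
Total = 8×4 + 12×17 + 15×6 + 5×6 = 356.

356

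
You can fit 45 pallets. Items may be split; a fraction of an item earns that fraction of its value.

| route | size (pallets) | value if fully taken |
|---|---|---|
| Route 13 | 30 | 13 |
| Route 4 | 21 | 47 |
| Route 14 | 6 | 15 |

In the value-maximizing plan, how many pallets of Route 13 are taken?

18

Rank by value-to-size ratio: Route 14 15/6≈2.5, Route 4 47/21≈2.24, Route 13 13/30≈0.433.
Route 14: take in full, 6 pallets for value 15 — 39 left.
All 21 pallets of Route 4 fit (value 47) — 18 remain.
18 pallets left: a 18/30 share of Route 13 gives 13×18/30 = 7.8.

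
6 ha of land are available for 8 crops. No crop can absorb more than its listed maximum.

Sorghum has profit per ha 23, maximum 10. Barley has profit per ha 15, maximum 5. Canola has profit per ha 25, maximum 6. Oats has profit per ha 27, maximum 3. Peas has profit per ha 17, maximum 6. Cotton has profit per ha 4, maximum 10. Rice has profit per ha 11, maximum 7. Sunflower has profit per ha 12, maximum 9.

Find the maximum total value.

156

Order the crops by profit per ha: Oats 27 > Canola 25 > Sorghum 23 > Peas 17 > Barley 15 > Sunflower 12 > Rice 11 > Cotton 4.
Oats takes 3 to reach its cap of 3 → 3 left.
Canola: +3 (room for 6) → 3. Pool exhausted.
Total = 25×3 + 27×3 = 156.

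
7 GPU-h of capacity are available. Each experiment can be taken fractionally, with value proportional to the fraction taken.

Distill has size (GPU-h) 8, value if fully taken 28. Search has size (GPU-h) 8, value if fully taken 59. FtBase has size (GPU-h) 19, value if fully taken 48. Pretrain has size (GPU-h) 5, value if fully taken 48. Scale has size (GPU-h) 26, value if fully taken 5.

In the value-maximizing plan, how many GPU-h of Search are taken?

2

Rank by value-to-size ratio: Pretrain 48/5≈9.6, Search 59/8≈7.38, Distill 28/8≈3.5, FtBase 48/19≈2.53, Scale 5/26≈0.192.
Take all of Pretrain (5 GPU-h, value 48) → 2 GPU-h left.
2 GPU-h left: a 2/8 share of Search gives 59×2/8 = 14.75.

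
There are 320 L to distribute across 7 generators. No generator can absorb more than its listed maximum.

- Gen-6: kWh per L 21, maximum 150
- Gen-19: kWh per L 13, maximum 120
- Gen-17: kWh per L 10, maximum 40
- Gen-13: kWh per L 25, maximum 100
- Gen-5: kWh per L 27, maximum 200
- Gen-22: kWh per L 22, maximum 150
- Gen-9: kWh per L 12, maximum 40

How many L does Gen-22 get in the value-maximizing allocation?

20

Rank by kWh per L: Gen-5 27 > Gen-13 25 > Gen-22 22 > Gen-6 21 > Gen-19 13 > Gen-9 12 > Gen-17 10.
Gen-5 takes 200 to reach its cap of 200 ; 120 left.
Gen-13: +100 to 100 (cap) ; 20 left.
Only 20 left; Gen-22 takes them to reach 20.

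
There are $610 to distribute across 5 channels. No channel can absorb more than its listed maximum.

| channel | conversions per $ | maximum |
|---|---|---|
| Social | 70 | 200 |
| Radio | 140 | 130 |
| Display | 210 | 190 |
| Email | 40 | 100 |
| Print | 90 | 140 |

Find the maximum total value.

81200

Rank by conversions per $: Display 210 > Radio 140 > Print 90 > Social 70 > Email 40.
Display: +190 to 190 (cap) — 420 left.
Give Radio 130 to hit its cap of 130 — 290 left.
Print: +140 to 140 (cap) — 150 left.
Only 150 left; Social takes them to reach 150.
Total = 70×150 + 140×130 + 210×190 + 90×140 = 81200.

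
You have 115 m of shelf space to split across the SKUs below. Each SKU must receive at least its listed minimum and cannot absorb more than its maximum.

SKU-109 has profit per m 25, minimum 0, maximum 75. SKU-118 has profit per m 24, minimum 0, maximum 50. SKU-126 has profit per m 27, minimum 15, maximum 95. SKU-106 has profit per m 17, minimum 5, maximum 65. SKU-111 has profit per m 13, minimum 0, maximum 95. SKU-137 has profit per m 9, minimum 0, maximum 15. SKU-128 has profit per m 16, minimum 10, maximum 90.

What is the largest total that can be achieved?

2935

Meeting every minimum uses 0+0+15+5+0+0+10 = 30 m, leaving 85.
Order the SKUs by profit per m: SKU-126 27 > SKU-109 25 > SKU-118 24 > SKU-106 17 > SKU-128 16 > SKU-111 13 > SKU-137 9.
SKU-126 takes 80 more to reach its cap of 95 → 5 left.
SKU-109 has room for 75 more but only 5 remain, so it gets 5.
Total = 25×5 + 27×95 + 17×5 + 16×10 = 2935.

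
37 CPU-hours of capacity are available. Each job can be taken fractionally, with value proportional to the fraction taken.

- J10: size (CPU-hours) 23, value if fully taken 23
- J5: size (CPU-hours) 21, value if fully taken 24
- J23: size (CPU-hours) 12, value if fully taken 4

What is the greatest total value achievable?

Rank by value-to-size ratio: J5 24/21≈1.14, J10 23/23≈1, J23 4/12≈0.333.
All 21 CPU-hours of J5 fit (value 24) ; 16 remain.
Only 16 CPU-hours remain; take 16/23 of J10 for value 23×16/23 = 16.
Total value = 40.

40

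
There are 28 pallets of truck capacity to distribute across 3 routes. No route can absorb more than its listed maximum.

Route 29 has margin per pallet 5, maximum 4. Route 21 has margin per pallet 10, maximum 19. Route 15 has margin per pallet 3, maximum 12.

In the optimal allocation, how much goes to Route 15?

Highest margin per pallet first: Route 21 10 > Route 29 5 > Route 15 3.
Route 21: +19 to 19 (cap) — 9 left.
Give Route 29 4 to hit its cap of 4 — 5 left.
Only 5 left; Route 15 takes them to reach 5.

5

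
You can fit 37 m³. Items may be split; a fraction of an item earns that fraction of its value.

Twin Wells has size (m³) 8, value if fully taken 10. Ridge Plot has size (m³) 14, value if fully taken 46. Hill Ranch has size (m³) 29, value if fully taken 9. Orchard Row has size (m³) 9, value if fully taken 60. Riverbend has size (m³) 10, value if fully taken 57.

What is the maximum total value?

168

Rank by value-to-size ratio: Orchard Row 60/9≈6.67, Riverbend 57/10≈5.7, Ridge Plot 46/14≈3.29, Twin Wells 10/8≈1.25, Hill Ranch 9/29≈0.31.
Orchard Row: take in full, 9 m³ for value 60 — 28 left.
Riverbend: take in full, 10 m³ for value 57 — 18 left.
Ridge Plot: take in full, 14 m³ for value 46 — 4 left.
Only 4 m³ remain; take 4/8 of Twin Wells for value 10×4/8 = 5.
Total value = 168.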